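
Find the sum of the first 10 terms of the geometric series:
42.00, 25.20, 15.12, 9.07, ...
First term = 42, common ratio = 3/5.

Sₙ = a(1 - rⁿ) / (1 - r)
S_10 = 42(1 - (3/5)^10) / (1 - (3/5))
S_10 = 42(1 - (59049/9765625)) / (2/5)
S_10 = 203838096/1953125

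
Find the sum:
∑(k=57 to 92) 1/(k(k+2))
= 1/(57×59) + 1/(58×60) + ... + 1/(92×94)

Partial fractions: 1/(k(k+2)) = (1/2)[1/k - 1/(k+2)]
Telescoping leaves the first two and last two terms:
= (1/2)[1/57 + 1/58 - 1/93 - 1/94]
= 10753/1605614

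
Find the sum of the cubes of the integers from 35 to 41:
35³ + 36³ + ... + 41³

Use ∑_{k=1}^{n} k³ = [n(n+1)/2]², then subtract the first 34 terms.
∑_{k=1}^{41} k³ = [41×42/2]² = 861² = 741321
∑_{k=1}^{34} k³ = [34×35/2]² = 595² = 354025
∑_{k=35}^{41} k³ = 741321 - 354025 = 387296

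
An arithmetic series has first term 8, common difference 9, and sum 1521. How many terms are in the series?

Using S = n/2 × [2a + (n-1)d]
1521 = n/2 × [2(8) + (n-1)(9)]
1521 = n/2 × [16 + 9n - 9]
3042 = n × [7 + 9n]
9n² + (7)n - 3042 = 0
Discriminant: Δ = (7)² - 4(9)(-3042) = 49 + 109512 = 109561
√Δ = 331
n = [-(7) + √Δ] / (2·9) = (-7 + 331) / 18 = 324 / 18 = 18
(The negative root is discarded since n must be a positive integer.)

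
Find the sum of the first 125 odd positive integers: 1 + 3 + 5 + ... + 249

Sum of first n odd numbers = n²
= 125²
= 15625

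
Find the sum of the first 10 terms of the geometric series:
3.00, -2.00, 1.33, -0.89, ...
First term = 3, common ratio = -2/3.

Sₙ = a(1 - rⁿ) / (1 - r)
S_10 = 3(1 - (-2/3)^10) / (1 - (-2/3))
S_10 = 3(1 - (1024/59049)) / (5/3)
S_10 = 11605/6561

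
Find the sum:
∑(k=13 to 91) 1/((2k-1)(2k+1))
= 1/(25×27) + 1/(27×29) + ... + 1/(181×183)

Partial fractions: 1/((2k-1)(2k+1)) = (1/2)[1/(2k-1) - 1/(2k+1)]
The series telescopes:
= (1/2)[1/25 - 1/183]
= 79/4575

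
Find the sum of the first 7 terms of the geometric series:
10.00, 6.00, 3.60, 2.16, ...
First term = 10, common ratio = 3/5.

Sₙ = a(1 - rⁿ) / (1 - r)
S_7 = 10(1 - (3/5)^7) / (1 - (3/5))
S_7 = 10(1 - (2187/78125)) / (2/5)
S_7 = 75938/3125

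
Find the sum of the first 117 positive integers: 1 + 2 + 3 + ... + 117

Formula: ∑k = n(n+1)/2
= 117×118/2
= 13806/2
= 6903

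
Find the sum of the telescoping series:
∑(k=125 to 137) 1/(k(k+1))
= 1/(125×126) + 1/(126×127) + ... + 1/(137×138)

Partial fractions: 1/(k(k+1)) = 1/k - 1/(k+1)
The series telescopes:
= (1/125 - 1/126) + (1/126 - 1/127) + ... + (1/137 - 1/138)
= 1/125 - 1/138
= 13/17250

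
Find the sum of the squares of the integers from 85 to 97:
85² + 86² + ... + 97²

Use ∑_{k=1}^{n} k² = n(n+1)(2n+1)/6, then subtract the first 84 terms.
∑_{k=1}^{97} k² = 97×98×195/6 = 308945
∑_{k=1}^{84} k² = 84×85×169/6 = 201110
∑_{k=85}^{97} k² = 308945 - 201110 = 107835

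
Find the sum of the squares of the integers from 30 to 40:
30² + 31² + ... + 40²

Use ∑_{k=1}^{n} k² = n(n+1)(2n+1)/6, then subtract the first 29 terms.
∑_{k=1}^{40} k² = 40×41×81/6 = 22140
∑_{k=1}^{29} k² = 29×30×59/6 = 8555
∑_{k=30}^{40} k² = 22140 - 8555 = 13585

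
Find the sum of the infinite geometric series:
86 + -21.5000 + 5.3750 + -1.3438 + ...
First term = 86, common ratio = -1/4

For |r| < 1, S = a / (1 - r)
S = 86 / (1 - (-1/4))
S = 86 / (5/4)
S = 344/5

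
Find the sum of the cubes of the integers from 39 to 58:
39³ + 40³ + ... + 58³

Use ∑_{k=1}^{n} k³ = [n(n+1)/2]², then subtract the first 38 terms.
∑_{k=1}^{58} k³ = [58×59/2]² = 1711² = 2927521
∑_{k=1}^{38} k³ = [38×39/2]² = 741² = 549081
∑_{k=39}^{58} k³ = 2927521 - 549081 = 2378440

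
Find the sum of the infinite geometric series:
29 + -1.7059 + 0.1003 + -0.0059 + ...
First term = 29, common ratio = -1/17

For |r| < 1, S = a / (1 - r)
S = 29 / (1 - (-1/17))
S = 29 / (18/17)
S = 493/18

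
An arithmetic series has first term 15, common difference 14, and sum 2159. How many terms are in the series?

Using S = n/2 × [2a + (n-1)d]
2159 = n/2 × [2(15) + (n-1)(14)]
2159 = n/2 × [30 + 14n - 14]
4318 = n × [16 + 14n]
14n² + (16)n - 4318 = 0
Discriminant: Δ = (16)² - 4(14)(-4318) = 256 + 241808 = 242064
√Δ = 492
n = [-(16) + √Δ] / (2·14) = (-16 + 492) / 28 = 476 / 28 = 17
(The negative root is discarded since n must be a positive integer.)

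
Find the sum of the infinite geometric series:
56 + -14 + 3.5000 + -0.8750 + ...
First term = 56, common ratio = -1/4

For |r| < 1, S = a / (1 - r)
S = 56 / (1 - (-1/4))
S = 56 / (5/4)
S = 224/5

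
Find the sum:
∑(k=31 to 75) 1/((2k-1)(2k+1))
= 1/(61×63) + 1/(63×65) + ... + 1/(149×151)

Partial fractions: 1/((2k-1)(2k+1)) = (1/2)[1/(2k-1) - 1/(2k+1)]
The series telescopes:
= (1/2)[1/61 - 1/151]
= 45/9211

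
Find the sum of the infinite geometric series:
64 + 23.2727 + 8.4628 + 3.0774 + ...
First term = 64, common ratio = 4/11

For |r| < 1, S = a / (1 - r)
S = 64 / (1 - (4/11))
S = 64 / (7/11)
S = 704/7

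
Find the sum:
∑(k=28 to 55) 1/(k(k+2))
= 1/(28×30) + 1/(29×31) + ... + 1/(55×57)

Partial fractions: 1/(k(k+2)) = (1/2)[1/k - 1/(k+2)]
Telescoping leaves the first two and last two terms:
= (1/2)[1/28 + 1/29 - 1/56 - 1/57]
= 3221/185136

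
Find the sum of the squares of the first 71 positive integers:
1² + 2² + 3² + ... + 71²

Formula: ∑k² = n(n+1)(2n+1)/6
= 71×72×143/6
= 731016/6
= 121836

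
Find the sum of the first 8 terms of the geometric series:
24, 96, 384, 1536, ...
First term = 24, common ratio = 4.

Sₙ = a(1 - rⁿ) / (1 - r)
S_8 = 24(1 - 4^8) / (1 - 4)
S_8 = 24(1 - 65536) / (-3)
S_8 = 524280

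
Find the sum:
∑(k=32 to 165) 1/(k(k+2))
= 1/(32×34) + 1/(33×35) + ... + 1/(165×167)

Partial fractions: 1/(k(k+2)) = (1/2)[1/k - 1/(k+2)]
Telescoping leaves the first two and last two terms:
= (1/2)[1/32 + 1/33 - 1/166 - 1/167]
= 725141/29274432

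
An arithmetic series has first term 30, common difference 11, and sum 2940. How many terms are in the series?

Using S = n/2 × [2a + (n-1)d]
2940 = n/2 × [2(30) + (n-1)(11)]
2940 = n/2 × [60 + 11n - 11]
5880 = n × [49 + 11n]
11n² + (49)n - 5880 = 0
Discriminant: Δ = (49)² - 4(11)(-5880) = 2401 + 258720 = 261121
√Δ = 511
n = [-(49) + √Δ] / (2·11) = (-49 + 511) / 22 = 462 / 22 = 21
(The negative root is discarded since n must be a positive integer.)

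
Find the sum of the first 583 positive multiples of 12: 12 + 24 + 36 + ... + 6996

Factor out 12: = 12(1 + 2 + ... + 583) = 12 × n(n+1)/2
= 12 × 583×584/2
= 12 × 170236
= 2042832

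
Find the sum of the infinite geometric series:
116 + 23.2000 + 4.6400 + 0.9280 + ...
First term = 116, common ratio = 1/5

For |r| < 1, S = a / (1 - r)
S = 116 / (1 - (1/5))
S = 116 / (4/5)
S = 145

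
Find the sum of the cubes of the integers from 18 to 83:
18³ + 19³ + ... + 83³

Use ∑_{k=1}^{n} k³ = [n(n+1)/2]², then subtract the first 17 terms.
∑_{k=1}^{83} k³ = [83×84/2]² = 3486² = 12152196
∑_{k=1}^{17} k³ = [17×18/2]² = 153² = 23409
∑_{k=18}^{83} k³ = 12152196 - 23409 = 12128787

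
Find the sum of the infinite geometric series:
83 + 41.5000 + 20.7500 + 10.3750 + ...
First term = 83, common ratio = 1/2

For |r| < 1, S = a / (1 - r)
S = 83 / (1 - (1/2))
S = 83 / (1/2)
S = 166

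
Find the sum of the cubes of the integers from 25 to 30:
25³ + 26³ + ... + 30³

Use ∑_{k=1}^{n} k³ = [n(n+1)/2]², then subtract the first 24 terms.
∑_{k=1}^{30} k³ = [30×31/2]² = 465² = 216225
∑_{k=1}^{24} k³ = [24×25/2]² = 300² = 90000
∑_{k=25}^{30} k³ = 216225 - 90000 = 126225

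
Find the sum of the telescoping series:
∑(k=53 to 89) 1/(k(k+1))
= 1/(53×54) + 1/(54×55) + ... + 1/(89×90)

Partial fractions: 1/(k(k+1)) = 1/k - 1/(k+1)
The series telescopes:
= (1/53 - 1/54) + (1/54 - 1/55) + ... + (1/89 - 1/90)
= 1/53 - 1/90
= 37/4770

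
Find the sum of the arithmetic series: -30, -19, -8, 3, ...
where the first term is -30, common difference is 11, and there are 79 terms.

Sₙ = n/2 × (first + last)
Last term = a + (n-1)d = -30 + (79-1)×11 = 828
S_79 = 79/2 × (-30 + 828)
S_79 = 79/2 × 798 = 31521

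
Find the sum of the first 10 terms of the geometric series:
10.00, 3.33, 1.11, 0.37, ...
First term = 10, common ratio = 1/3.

Sₙ = a(1 - rⁿ) / (1 - r)
S_10 = 10(1 - (1/3)^10) / (1 - (1/3))
S_10 = 10(1 - (1/59049)) / (2/3)
S_10 = 295240/19683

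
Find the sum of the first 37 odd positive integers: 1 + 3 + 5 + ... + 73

Sum of first n odd numbers = n²
= 37²
= 1369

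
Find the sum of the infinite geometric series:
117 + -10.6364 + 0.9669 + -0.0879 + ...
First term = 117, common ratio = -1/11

For |r| < 1, S = a / (1 - r)
S = 117 / (1 - (-1/11))
S = 117 / (12/11)
S = 429/4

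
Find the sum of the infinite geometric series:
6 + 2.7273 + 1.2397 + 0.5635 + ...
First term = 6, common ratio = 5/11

For |r| < 1, S = a / (1 - r)
S = 6 / (1 - (5/11))
S = 6 / (6/11)
S = 11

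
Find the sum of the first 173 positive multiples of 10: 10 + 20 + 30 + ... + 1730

Factor out 10: = 10(1 + 2 + ... + 173) = 10 × n(n+1)/2
= 10 × 173×174/2
= 10 × 15051
= 150510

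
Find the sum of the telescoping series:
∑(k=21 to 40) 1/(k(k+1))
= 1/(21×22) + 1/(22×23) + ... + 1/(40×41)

Partial fractions: 1/(k(k+1)) = 1/k - 1/(k+1)
The series telescopes:
= (1/21 - 1/22) + (1/22 - 1/23) + ... + (1/40 - 1/41)
= 1/21 - 1/41
= 20/861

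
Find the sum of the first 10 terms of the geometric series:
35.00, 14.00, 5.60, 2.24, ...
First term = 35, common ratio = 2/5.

Sₙ = a(1 - rⁿ) / (1 - r)
S_10 = 35(1 - (2/5)^10) / (1 - (2/5))
S_10 = 35(1 - (1024/9765625)) / (3/5)
S_10 = 22784069/390625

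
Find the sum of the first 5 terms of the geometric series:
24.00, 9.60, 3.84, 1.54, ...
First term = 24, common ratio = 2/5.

Sₙ = a(1 - rⁿ) / (1 - r)
S_5 = 24(1 - (2/5)^5) / (1 - (2/5))
S_5 = 24(1 - (32/3125)) / (3/5)
S_5 = 24744/625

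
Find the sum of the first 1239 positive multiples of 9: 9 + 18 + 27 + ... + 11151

Factor out 9: = 9(1 + 2 + ... + 1239) = 9 × n(n+1)/2
= 9 × 1239×1240/2
= 9 × 768180
= 6913620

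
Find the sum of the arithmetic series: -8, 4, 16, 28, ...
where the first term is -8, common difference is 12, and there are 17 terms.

Sₙ = n/2 × (first + last)
Last term = a + (n-1)d = -8 + (17-1)×12 = 184
S_17 = 17/2 × (-8 + 184)
S_17 = 17/2 × 176 = 1496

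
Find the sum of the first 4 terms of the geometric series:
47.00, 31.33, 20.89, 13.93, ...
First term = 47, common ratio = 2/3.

Sₙ = a(1 - rⁿ) / (1 - r)
S_4 = 47(1 - (2/3)^4) / (1 - (2/3))
S_4 = 47(1 - (16/81)) / (1/3)
S_4 = 3055/27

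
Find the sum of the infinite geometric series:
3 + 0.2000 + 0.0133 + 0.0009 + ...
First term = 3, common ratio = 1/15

For |r| < 1, S = a / (1 - r)
S = 3 / (1 - (1/15))
S = 3 / (14/15)
S = 45/14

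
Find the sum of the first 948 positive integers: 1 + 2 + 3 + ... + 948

Formula: ∑k = n(n+1)/2
= 948×949/2
= 899652/2
= 449826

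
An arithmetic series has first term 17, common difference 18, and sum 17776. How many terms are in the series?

Using S = n/2 × [2a + (n-1)d]
17776 = n/2 × [2(17) + (n-1)(18)]
17776 = n/2 × [34 + 18n - 18]
35552 = n × [16 + 18n]
18n² + (16)n - 35552 = 0
Discriminant: Δ = (16)² - 4(18)(-35552) = 256 + 2559744 = 2560000
√Δ = 1600
n = [-(16) + √Δ] / (2·18) = (-16 + 1600) / 36 = 1584 / 36 = 44
(The negative root is discarded since n must be a positive integer.)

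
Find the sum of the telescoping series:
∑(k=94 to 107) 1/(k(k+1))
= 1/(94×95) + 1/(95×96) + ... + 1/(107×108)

Partial fractions: 1/(k(k+1)) = 1/k - 1/(k+1)
The series telescopes:
= (1/94 - 1/95) + (1/95 - 1/96) + ... + (1/107 - 1/108)
= 1/94 - 1/108
= 7/5076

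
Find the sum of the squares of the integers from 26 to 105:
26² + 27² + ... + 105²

Use ∑_{k=1}^{n} k² = n(n+1)(2n+1)/6, then subtract the first 25 terms.
∑_{k=1}^{105} k² = 105×106×211/6 = 391405
∑_{k=1}^{25} k² = 25×26×51/6 = 5525
∑_{k=26}^{105} k² = 391405 - 5525 = 385880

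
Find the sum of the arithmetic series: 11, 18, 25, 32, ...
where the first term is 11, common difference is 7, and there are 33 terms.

Sₙ = n/2 × (first + last)
Last term = a + (n-1)d = 11 + (33-1)×7 = 235
S_33 = 33/2 × (11 + 235)
S_33 = 33/2 × 246 = 4059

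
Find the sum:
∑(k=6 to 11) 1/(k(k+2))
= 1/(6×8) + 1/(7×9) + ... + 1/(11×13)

Partial fractions: 1/(k(k+2)) = (1/2)[1/k - 1/(k+2)]
Telescoping leaves the first two and last two terms:
= (1/2)[1/6 + 1/7 - 1/12 - 1/13]
= 163/2184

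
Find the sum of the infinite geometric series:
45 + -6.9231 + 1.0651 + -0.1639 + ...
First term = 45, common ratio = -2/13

For |r| < 1, S = a / (1 - r)
S = 45 / (1 - (-2/13))
S = 45 / (15/13)
S = 39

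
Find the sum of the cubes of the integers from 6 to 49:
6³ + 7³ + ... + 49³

Use ∑_{k=1}^{n} k³ = [n(n+1)/2]², then subtract the first 5 terms.
∑_{k=1}^{49} k³ = [49×50/2]² = 1225² = 1500625
∑_{k=1}^{5} k³ = [5×6/2]² = 15² = 225
∑_{k=6}^{49} k³ = 1500625 - 225 = 1500400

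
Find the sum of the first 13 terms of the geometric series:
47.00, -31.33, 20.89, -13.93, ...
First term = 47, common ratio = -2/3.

Sₙ = a(1 - rⁿ) / (1 - r)
S_13 = 47(1 - (-2/3)^13) / (1 - (-2/3))
S_13 = 47(1 - (-8192/1594323)) / (5/3)
S_13 = 15063641/531441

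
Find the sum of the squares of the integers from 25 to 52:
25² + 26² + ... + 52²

Use ∑_{k=1}^{n} k² = n(n+1)(2n+1)/6, then subtract the first 24 terms.
∑_{k=1}^{52} k² = 52×53×105/6 = 48230
∑_{k=1}^{24} k² = 24×25×49/6 = 4900
∑_{k=25}^{52} k² = 48230 - 4900 = 43330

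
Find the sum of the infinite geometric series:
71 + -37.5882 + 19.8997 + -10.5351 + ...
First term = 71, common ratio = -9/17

For |r| < 1, S = a / (1 - r)
S = 71 / (1 - (-9/17))
S = 71 / (26/17)
S = 1207/26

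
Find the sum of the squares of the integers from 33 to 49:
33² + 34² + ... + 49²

Use ∑_{k=1}^{n} k² = n(n+1)(2n+1)/6, then subtract the first 32 terms.
∑_{k=1}^{49} k² = 49×50×99/6 = 40425
∑_{k=1}^{32} k² = 32×33×65/6 = 11440
∑_{k=33}^{49} k² = 40425 - 11440 = 28985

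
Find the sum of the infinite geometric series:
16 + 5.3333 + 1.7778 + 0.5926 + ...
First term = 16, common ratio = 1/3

For |r| < 1, S = a / (1 - r)
S = 16 / (1 - (1/3))
S = 16 / (2/3)
S = 24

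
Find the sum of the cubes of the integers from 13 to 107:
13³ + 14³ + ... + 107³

Use ∑_{k=1}^{n} k³ = [n(n+1)/2]², then subtract the first 12 terms.
∑_{k=1}^{107} k³ = [107×108/2]² = 5778² = 33385284
∑_{k=1}^{12} k³ = [12×13/2]² = 78² = 6084
∑_{k=13}^{107} k³ = 33385284 - 6084 = 33379200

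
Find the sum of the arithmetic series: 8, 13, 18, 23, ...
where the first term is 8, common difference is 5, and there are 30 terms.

Sₙ = n/2 × (first + last)
Last term = a + (n-1)d = 8 + (30-1)×5 = 153
S_30 = 30/2 × (8 + 153)
S_30 = 30/2 × 161 = 2415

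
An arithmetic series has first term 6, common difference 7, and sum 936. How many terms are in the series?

Using S = n/2 × [2a + (n-1)d]
936 = n/2 × [2(6) + (n-1)(7)]
936 = n/2 × [12 + 7n - 7]
1872 = n × [5 + 7n]
7n² + (5)n - 1872 = 0
Discriminant: Δ = (5)² - 4(7)(-1872) = 25 + 52416 = 52441
√Δ = 229
n = [-(5) + √Δ] / (2·7) = (-5 + 229) / 14 = 224 / 14 = 16
(The negative root is discarded since n must be a positive integer.)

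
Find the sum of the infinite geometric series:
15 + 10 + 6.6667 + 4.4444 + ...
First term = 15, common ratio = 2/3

For |r| < 1, S = a / (1 - r)
S = 15 / (1 - (2/3))
S = 15 / (1/3)
S = 45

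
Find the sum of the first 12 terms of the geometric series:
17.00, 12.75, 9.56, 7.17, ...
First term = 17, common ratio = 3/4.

Sₙ = a(1 - rⁿ) / (1 - r)
S_12 = 17(1 - (3/4)^12) / (1 - (3/4))
S_12 = 17(1 - (531441/16777216)) / (1/4)
S_12 = 276178175/4194304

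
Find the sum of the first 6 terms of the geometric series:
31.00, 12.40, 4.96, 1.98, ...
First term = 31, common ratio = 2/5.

Sₙ = a(1 - rⁿ) / (1 - r)
S_6 = 31(1 - (2/5)^6) / (1 - (2/5))
S_6 = 31(1 - (64/15625)) / (3/5)
S_6 = 160797/3125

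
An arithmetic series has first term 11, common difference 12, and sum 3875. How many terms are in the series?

Using S = n/2 × [2a + (n-1)d]
3875 = n/2 × [2(11) + (n-1)(12)]
3875 = n/2 × [22 + 12n - 12]
7750 = n × [10 + 12n]
12n² + (10)n - 7750 = 0
Discriminant: Δ = (10)² - 4(12)(-7750) = 100 + 372000 = 372100
√Δ = 610
n = [-(10) + √Δ] / (2·12) = (-10 + 610) / 24 = 600 / 24 = 25
(The negative root is discarded since n must be a positive integer.)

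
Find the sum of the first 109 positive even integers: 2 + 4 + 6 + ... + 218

Sum of first n even numbers = n(n+1)
= 109×110
= 11990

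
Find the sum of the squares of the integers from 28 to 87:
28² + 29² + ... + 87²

Use ∑_{k=1}^{n} k² = n(n+1)(2n+1)/6, then subtract the first 27 terms.
∑_{k=1}^{87} k² = 87×88×175/6 = 223300
∑_{k=1}^{27} k² = 27×28×55/6 = 6930
∑_{k=28}^{87} k² = 223300 - 6930 = 216370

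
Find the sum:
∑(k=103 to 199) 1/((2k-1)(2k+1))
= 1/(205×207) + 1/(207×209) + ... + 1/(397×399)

Partial fractions: 1/((2k-1)(2k+1)) = (1/2)[1/(2k-1) - 1/(2k+1)]
The series telescopes:
= (1/2)[1/205 - 1/399]
= 97/81795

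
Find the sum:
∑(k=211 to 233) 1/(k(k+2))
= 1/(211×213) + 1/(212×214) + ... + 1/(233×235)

Partial fractions: 1/(k(k+2)) = (1/2)[1/k - 1/(k+2)]
Telescoping leaves the first two and last two terms:
= (1/2)[1/211 + 1/212 - 1/234 - 1/235]
= 1140731/2459812680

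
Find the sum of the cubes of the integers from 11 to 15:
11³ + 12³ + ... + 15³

Use ∑_{k=1}^{n} k³ = [n(n+1)/2]², then subtract the first 10 terms.
∑_{k=1}^{15} k³ = [15×16/2]² = 120² = 14400
∑_{k=1}^{10} k³ = [10×11/2]² = 55² = 3025
∑_{k=11}^{15} k³ = 14400 - 3025 = 11375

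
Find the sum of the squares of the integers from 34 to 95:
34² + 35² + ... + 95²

Use ∑_{k=1}^{n} k² = n(n+1)(2n+1)/6, then subtract the first 33 terms.
∑_{k=1}^{95} k² = 95×96×191/6 = 290320
∑_{k=1}^{33} k² = 33×34×67/6 = 12529
∑_{k=34}^{95} k² = 290320 - 12529 = 277791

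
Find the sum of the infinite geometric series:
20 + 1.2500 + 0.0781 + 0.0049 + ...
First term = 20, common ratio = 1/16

For |r| < 1, S = a / (1 - r)
S = 20 / (1 - (1/16))
S = 20 / (15/16)
S = 64/3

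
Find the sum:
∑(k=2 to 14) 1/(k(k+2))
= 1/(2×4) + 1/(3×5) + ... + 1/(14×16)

Partial fractions: 1/(k(k+2)) = (1/2)[1/k - 1/(k+2)]
Telescoping leaves the first two and last two terms:
= (1/2)[1/2 + 1/3 - 1/15 - 1/16]
= 169/480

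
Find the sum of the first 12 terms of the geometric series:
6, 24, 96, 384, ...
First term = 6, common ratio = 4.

Sₙ = a(1 - rⁿ) / (1 - r)
S_12 = 6(1 - 4^12) / (1 - 4)
S_12 = 6(1 - 16777216) / (-3)
S_12 = 33554430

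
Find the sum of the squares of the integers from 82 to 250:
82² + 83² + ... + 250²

Use ∑_{k=1}^{n} k² = n(n+1)(2n+1)/6, then subtract the first 81 terms.
∑_{k=1}^{250} k² = 250×251×501/6 = 5239625
∑_{k=1}^{81} k² = 81×82×163/6 = 180441
∑_{k=82}^{250} k² = 5239625 - 180441 = 5059184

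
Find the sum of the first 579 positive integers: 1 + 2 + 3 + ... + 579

Formula: ∑k = n(n+1)/2
= 579×580/2
= 335820/2
= 167910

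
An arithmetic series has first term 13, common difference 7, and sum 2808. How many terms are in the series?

Using S = n/2 × [2a + (n-1)d]
2808 = n/2 × [2(13) + (n-1)(7)]
2808 = n/2 × [26 + 7n - 7]
5616 = n × [19 + 7n]
7n² + (19)n - 5616 = 0
Discriminant: Δ = (19)² - 4(7)(-5616) = 361 + 157248 = 157609
√Δ = 397
n = [-(19) + √Δ] / (2·7) = (-19 + 397) / 14 = 378 / 14 = 27
(The negative root is discarded since n must be a positive integer.)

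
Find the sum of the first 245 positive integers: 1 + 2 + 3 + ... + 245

Formula: ∑k = n(n+1)/2
= 245×246/2
= 60270/2
= 30135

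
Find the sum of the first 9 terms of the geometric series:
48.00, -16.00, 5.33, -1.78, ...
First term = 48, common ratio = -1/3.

Sₙ = a(1 - rⁿ) / (1 - r)
S_9 = 48(1 - (-1/3)^9) / (1 - (-1/3))
S_9 = 48(1 - (-1/19683)) / (4/3)
S_9 = 78736/2187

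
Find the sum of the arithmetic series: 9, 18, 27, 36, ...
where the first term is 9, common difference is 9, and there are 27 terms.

Sₙ = n/2 × (first + last)
Last term = a + (n-1)d = 9 + (27-1)×9 = 243
S_27 = 27/2 × (9 + 243)
S_27 = 27/2 × 252 = 3402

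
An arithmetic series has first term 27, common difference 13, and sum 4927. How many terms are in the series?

Using S = n/2 × [2a + (n-1)d]
4927 = n/2 × [2(27) + (n-1)(13)]
4927 = n/2 × [54 + 13n - 13]
9854 = n × [41 + 13n]
13n² + (41)n - 9854 = 0
Discriminant: Δ = (41)² - 4(13)(-9854) = 1681 + 512408 = 514089
√Δ = 717
n = [-(41) + √Δ] / (2·13) = (-41 + 717) / 26 = 676 / 26 = 26
(The negative root is discarded since n must be a positive integer.)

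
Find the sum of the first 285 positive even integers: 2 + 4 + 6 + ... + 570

Sum of first n even numbers = n(n+1)
= 285×286
= 81510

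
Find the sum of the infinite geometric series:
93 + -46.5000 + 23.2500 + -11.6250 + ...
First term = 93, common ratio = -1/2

For |r| < 1, S = a / (1 - r)
S = 93 / (1 - (-1/2))
S = 93 / (3/2)
S = 62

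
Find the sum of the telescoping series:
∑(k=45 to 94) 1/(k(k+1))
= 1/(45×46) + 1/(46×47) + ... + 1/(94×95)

Partial fractions: 1/(k(k+1)) = 1/k - 1/(k+1)
The series telescopes:
= (1/45 - 1/46) + (1/46 - 1/47) + ... + (1/94 - 1/95)
= 1/45 - 1/95
= 2/171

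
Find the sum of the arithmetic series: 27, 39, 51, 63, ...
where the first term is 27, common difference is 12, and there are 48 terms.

Sₙ = n/2 × (first + last)
Last term = a + (n-1)d = 27 + (48-1)×12 = 591
S_48 = 48/2 × (27 + 591)
S_48 = 48/2 × 618 = 14832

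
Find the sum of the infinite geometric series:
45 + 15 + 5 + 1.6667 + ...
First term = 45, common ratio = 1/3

For |r| < 1, S = a / (1 - r)
S = 45 / (1 - (1/3))
S = 45 / (2/3)
S = 135/2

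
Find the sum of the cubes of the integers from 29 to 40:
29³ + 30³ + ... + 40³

Use ∑_{k=1}^{n} k³ = [n(n+1)/2]², then subtract the first 28 terms.
∑_{k=1}^{40} k³ = [40×41/2]² = 820² = 672400
∑_{k=1}^{28} k³ = [28×29/2]² = 406² = 164836
∑_{k=29}^{40} k³ = 672400 - 164836 = 507564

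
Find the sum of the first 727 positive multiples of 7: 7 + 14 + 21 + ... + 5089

Factor out 7: = 7(1 + 2 + ... + 727) = 7 × n(n+1)/2
= 7 × 727×728/2
= 7 × 264628
= 1852396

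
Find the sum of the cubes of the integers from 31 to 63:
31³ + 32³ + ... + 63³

Use ∑_{k=1}^{n} k³ = [n(n+1)/2]², then subtract the first 30 terms.
∑_{k=1}^{63} k³ = [63×64/2]² = 2016² = 4064256
∑_{k=1}^{30} k³ = [30×31/2]² = 465² = 216225
∑_{k=31}^{63} k³ = 4064256 - 216225 = 3848031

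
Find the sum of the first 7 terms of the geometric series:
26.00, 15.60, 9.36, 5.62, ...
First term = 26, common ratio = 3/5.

Sₙ = a(1 - rⁿ) / (1 - r)
S_7 = 26(1 - (3/5)^7) / (1 - (3/5))
S_7 = 26(1 - (2187/78125)) / (2/5)
S_7 = 987194/15625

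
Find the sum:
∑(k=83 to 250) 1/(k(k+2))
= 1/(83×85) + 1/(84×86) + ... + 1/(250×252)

Partial fractions: 1/(k(k+2)) = (1/2)[1/k - 1/(k+2)]
Telescoping leaves the first two and last two terms:
= (1/2)[1/83 + 1/84 - 1/251 - 1/252]
= 42001/5249916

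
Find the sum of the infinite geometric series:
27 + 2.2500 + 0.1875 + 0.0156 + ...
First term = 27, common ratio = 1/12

For |r| < 1, S = a / (1 - r)
S = 27 / (1 - (1/12))
S = 27 / (11/12)
S = 324/11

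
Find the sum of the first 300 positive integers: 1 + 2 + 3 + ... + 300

Formula: ∑k = n(n+1)/2
= 300×301/2
= 90300/2
= 45150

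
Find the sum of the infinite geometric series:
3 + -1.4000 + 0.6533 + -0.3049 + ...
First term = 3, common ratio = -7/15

For |r| < 1, S = a / (1 - r)
S = 3 / (1 - (-7/15))
S = 3 / (22/15)
S = 45/22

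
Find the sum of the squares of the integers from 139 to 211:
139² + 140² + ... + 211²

Use ∑_{k=1}^{n} k² = n(n+1)(2n+1)/6, then subtract the first 138 terms.
∑_{k=1}^{211} k² = 211×212×423/6 = 3153606
∑_{k=1}^{138} k² = 138×139×277/6 = 885569
∑_{k=139}^{211} k² = 3153606 - 885569 = 2268037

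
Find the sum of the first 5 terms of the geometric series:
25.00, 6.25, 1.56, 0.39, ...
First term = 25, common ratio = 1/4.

Sₙ = a(1 - rⁿ) / (1 - r)
S_5 = 25(1 - (1/4)^5) / (1 - (1/4))
S_5 = 25(1 - (1/1024)) / (3/4)
S_5 = 8525/256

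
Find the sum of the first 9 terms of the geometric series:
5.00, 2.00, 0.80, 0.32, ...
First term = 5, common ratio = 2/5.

Sₙ = a(1 - rⁿ) / (1 - r)
S_9 = 5(1 - (2/5)^9) / (1 - (2/5))
S_9 = 5(1 - (512/1953125)) / (3/5)
S_9 = 650871/78125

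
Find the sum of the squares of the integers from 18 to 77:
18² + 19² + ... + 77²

Use ∑_{k=1}^{n} k² = n(n+1)(2n+1)/6, then subtract the first 17 terms.
∑_{k=1}^{77} k² = 77×78×155/6 = 155155
∑_{k=1}^{17} k² = 17×18×35/6 = 1785
∑_{k=18}^{77} k² = 155155 - 1785 = 153370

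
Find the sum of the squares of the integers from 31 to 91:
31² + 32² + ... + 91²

Use ∑_{k=1}^{n} k² = n(n+1)(2n+1)/6, then subtract the first 30 terms.
∑_{k=1}^{91} k² = 91×92×183/6 = 255346
∑_{k=1}^{30} k² = 30×31×61/6 = 9455
∑_{k=31}^{91} k² = 255346 - 9455 = 245891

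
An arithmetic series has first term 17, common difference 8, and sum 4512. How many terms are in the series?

Using S = n/2 × [2a + (n-1)d]
4512 = n/2 × [2(17) + (n-1)(8)]
4512 = n/2 × [34 + 8n - 8]
9024 = n × [26 + 8n]
8n² + (26)n - 9024 = 0
Discriminant: Δ = (26)² - 4(8)(-9024) = 676 + 288768 = 289444
√Δ = 538
n = [-(26) + √Δ] / (2·8) = (-26 + 538) / 16 = 512 / 16 = 32
(The negative root is discarded since n must be a positive integer.)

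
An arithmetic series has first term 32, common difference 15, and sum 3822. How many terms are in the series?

Using S = n/2 × [2a + (n-1)d]
3822 = n/2 × [2(32) + (n-1)(15)]
3822 = n/2 × [64 + 15n - 15]
7644 = n × [49 + 15n]
15n² + (49)n - 7644 = 0
Discriminant: Δ = (49)² - 4(15)(-7644) = 2401 + 458640 = 461041
√Δ = 679
n = [-(49) + √Δ] / (2·15) = (-49 + 679) / 30 = 630 / 30 = 21
(The negative root is discarded since n must be a positive integer.)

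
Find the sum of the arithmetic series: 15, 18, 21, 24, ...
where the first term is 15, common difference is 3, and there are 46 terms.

Sₙ = n/2 × (first + last)
Last term = a + (n-1)d = 15 + (46-1)×3 = 150
S_46 = 46/2 × (15 + 150)
S_46 = 46/2 × 165 = 3795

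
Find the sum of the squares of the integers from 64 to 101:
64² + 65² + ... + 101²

Use ∑_{k=1}^{n} k² = n(n+1)(2n+1)/6, then subtract the first 63 terms.
∑_{k=1}^{101} k² = 101×102×203/6 = 348551
∑_{k=1}^{63} k² = 63×64×127/6 = 85344
∑_{k=64}^{101} k² = 348551 - 85344 = 263207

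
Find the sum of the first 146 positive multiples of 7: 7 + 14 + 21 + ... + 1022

Factor out 7: = 7(1 + 2 + ... + 146) = 7 × n(n+1)/2
= 7 × 146×147/2
= 7 × 10731
= 75117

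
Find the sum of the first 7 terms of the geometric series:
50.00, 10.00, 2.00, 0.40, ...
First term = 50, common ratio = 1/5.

Sₙ = a(1 - rⁿ) / (1 - r)
S_7 = 50(1 - (1/5)^7) / (1 - (1/5))
S_7 = 50(1 - (1/78125)) / (4/5)
S_7 = 39062/625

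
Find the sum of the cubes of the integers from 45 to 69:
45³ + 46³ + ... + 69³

Use ∑_{k=1}^{n} k³ = [n(n+1)/2]², then subtract the first 44 terms.
∑_{k=1}^{69} k³ = [69×70/2]² = 2415² = 5832225
∑_{k=1}^{44} k³ = [44×45/2]² = 990² = 980100
∑_{k=45}^{69} k³ = 5832225 - 980100 = 4852125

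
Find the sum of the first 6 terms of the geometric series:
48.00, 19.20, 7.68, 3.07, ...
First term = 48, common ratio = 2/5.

Sₙ = a(1 - rⁿ) / (1 - r)
S_6 = 48(1 - (2/5)^6) / (1 - (2/5))
S_6 = 48(1 - (64/15625)) / (3/5)
S_6 = 248976/3125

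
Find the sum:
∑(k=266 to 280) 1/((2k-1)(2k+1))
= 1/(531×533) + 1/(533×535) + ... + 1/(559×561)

Partial fractions: 1/((2k-1)(2k+1)) = (1/2)[1/(2k-1) - 1/(2k+1)]
The series telescopes:
= (1/2)[1/531 - 1/561]
= 5/99297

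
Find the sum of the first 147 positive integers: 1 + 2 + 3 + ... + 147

Formula: ∑k = n(n+1)/2
= 147×148/2
= 21756/2
= 10878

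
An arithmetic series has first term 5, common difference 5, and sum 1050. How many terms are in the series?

Using S = n/2 × [2a + (n-1)d]
1050 = n/2 × [2(5) + (n-1)(5)]
1050 = n/2 × [10 + 5n - 5]
2100 = n × [5 + 5n]
5n² + (5)n - 2100 = 0
Discriminant: Δ = (5)² - 4(5)(-2100) = 25 + 42000 = 42025
√Δ = 205
n = [-(5) + √Δ] / (2·5) = (-5 + 205) / 10 = 200 / 10 = 20
(The negative root is discarded since n must be a positive integer.)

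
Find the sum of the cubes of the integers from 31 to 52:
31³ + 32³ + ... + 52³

Use ∑_{k=1}^{n} k³ = [n(n+1)/2]², then subtract the first 30 terms.
∑_{k=1}^{52} k³ = [52×53/2]² = 1378² = 1898884
∑_{k=1}^{30} k³ = [30×31/2]² = 465² = 216225
∑_{k=31}^{52} k³ = 1898884 - 216225 = 1682659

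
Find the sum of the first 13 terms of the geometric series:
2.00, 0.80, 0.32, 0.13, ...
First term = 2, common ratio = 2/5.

Sₙ = a(1 - rⁿ) / (1 - r)
S_13 = 2(1 - (2/5)^13) / (1 - (2/5))
S_13 = 2(1 - (8192/1220703125)) / (3/5)
S_13 = 813796622/244140625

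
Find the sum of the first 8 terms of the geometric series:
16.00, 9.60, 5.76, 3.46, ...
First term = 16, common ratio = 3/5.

Sₙ = a(1 - rⁿ) / (1 - r)
S_8 = 16(1 - (3/5)^8) / (1 - (3/5))
S_8 = 16(1 - (6561/390625)) / (2/5)
S_8 = 3072512/78125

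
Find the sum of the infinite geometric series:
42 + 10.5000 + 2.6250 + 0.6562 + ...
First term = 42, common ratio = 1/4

For |r| < 1, S = a / (1 - r)
S = 42 / (1 - (1/4))
S = 42 / (3/4)
S = 56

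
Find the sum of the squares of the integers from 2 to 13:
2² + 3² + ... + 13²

Use ∑_{k=1}^{n} k² = n(n+1)(2n+1)/6, then subtract the first 1 terms.
∑_{k=1}^{13} k² = 13×14×27/6 = 819
∑_{k=1}^{1} k² = 1×2×3/6 = 1
∑_{k=2}^{13} k² = 819 - 1 = 818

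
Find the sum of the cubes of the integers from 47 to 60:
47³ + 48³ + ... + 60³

Use ∑_{k=1}^{n} k³ = [n(n+1)/2]², then subtract the first 46 terms.
∑_{k=1}^{60} k³ = [60×61/2]² = 1830² = 3348900
∑_{k=1}^{46} k³ = [46×47/2]² = 1081² = 1168561
∑_{k=47}^{60} k³ = 3348900 - 1168561 = 2180339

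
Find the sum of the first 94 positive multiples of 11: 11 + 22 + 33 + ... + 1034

Factor out 11: = 11(1 + 2 + ... + 94) = 11 × n(n+1)/2
= 11 × 94×95/2
= 11 × 4465
= 49115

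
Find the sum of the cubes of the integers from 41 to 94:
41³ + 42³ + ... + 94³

Use ∑_{k=1}^{n} k³ = [n(n+1)/2]², then subtract the first 40 terms.
∑_{k=1}^{94} k³ = [94×95/2]² = 4465² = 19936225
∑_{k=1}^{40} k³ = [40×41/2]² = 820² = 672400
∑_{k=41}^{94} k³ = 19936225 - 672400 = 19263825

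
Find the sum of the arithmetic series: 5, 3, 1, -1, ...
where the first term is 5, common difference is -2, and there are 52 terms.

Sₙ = n/2 × (first + last)
Last term = a + (n-1)d = 5 + (52-1)×(-2) = -97
S_52 = 52/2 × (5 + (-97))
S_52 = 52/2 × (-92) = -2392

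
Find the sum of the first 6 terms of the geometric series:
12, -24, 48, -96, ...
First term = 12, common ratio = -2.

Sₙ = a(1 - rⁿ) / (1 - r)
S_6 = 12(1 - (-2)^6) / (1 - (-2))
S_6 = 12(1 - 64) / (3)
S_6 = -252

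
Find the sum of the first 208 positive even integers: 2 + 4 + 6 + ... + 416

Sum of first n even numbers = n(n+1)
= 208×209
= 43472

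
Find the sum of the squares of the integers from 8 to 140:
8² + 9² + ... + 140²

Use ∑_{k=1}^{n} k² = n(n+1)(2n+1)/6, then subtract the first 7 terms.
∑_{k=1}^{140} k² = 140×141×281/6 = 924490
∑_{k=1}^{7} k² = 7×8×15/6 = 140
∑_{k=8}^{140} k² = 924490 - 140 = 924350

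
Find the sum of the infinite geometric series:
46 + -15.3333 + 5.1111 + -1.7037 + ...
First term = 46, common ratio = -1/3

For |r| < 1, S = a / (1 - r)
S = 46 / (1 - (-1/3))
S = 46 / (4/3)
S = 69/2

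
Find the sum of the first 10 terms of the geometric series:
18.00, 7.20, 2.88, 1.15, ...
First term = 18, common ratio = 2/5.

Sₙ = a(1 - rⁿ) / (1 - r)
S_10 = 18(1 - (2/5)^10) / (1 - (2/5))
S_10 = 18(1 - (1024/9765625)) / (3/5)
S_10 = 58587606/1953125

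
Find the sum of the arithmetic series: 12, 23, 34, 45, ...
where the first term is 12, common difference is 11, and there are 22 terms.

Sₙ = n/2 × (first + last)
Last term = a + (n-1)d = 12 + (22-1)×11 = 243
S_22 = 22/2 × (12 + 243)
S_22 = 22/2 × 255 = 2805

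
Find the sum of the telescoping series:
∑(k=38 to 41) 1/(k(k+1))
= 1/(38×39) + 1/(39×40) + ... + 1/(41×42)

Partial fractions: 1/(k(k+1)) = 1/k - 1/(k+1)
The series telescopes:
= (1/38 - 1/39) + (1/39 - 1/40) + ... + (1/41 - 1/42)
= 1/38 - 1/42
= 1/399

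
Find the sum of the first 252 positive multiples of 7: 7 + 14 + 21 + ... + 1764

Factor out 7: = 7(1 + 2 + ... + 252) = 7 × n(n+1)/2
= 7 × 252×253/2
= 7 × 31878
= 223146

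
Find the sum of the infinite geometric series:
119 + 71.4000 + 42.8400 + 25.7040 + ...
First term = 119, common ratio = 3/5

For |r| < 1, S = a / (1 - r)
S = 119 / (1 - (3/5))
S = 119 / (2/5)
S = 595/2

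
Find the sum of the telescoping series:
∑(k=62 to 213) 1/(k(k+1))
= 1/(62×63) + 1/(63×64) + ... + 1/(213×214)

Partial fractions: 1/(k(k+1)) = 1/k - 1/(k+1)
The series telescopes:
= (1/62 - 1/63) + (1/63 - 1/64) + ... + (1/213 - 1/214)
= 1/62 - 1/214
= 38/3317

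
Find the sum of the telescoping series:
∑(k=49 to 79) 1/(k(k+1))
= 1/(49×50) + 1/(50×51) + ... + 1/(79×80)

Partial fractions: 1/(k(k+1)) = 1/k - 1/(k+1)
The series telescopes:
= (1/49 - 1/50) + (1/50 - 1/51) + ... + (1/79 - 1/80)
= 1/49 - 1/80
= 31/3920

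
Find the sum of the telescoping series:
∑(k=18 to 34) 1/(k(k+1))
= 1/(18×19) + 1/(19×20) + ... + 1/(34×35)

Partial fractions: 1/(k(k+1)) = 1/k - 1/(k+1)
The series telescopes:
= (1/18 - 1/19) + (1/19 - 1/20) + ... + (1/34 - 1/35)
= 1/18 - 1/35
= 17/630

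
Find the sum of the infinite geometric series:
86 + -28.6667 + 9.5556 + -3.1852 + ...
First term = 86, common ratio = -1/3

For |r| < 1, S = a / (1 - r)
S = 86 / (1 - (-1/3))
S = 86 / (4/3)
S = 129/2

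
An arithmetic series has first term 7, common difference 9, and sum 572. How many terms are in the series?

Using S = n/2 × [2a + (n-1)d]
572 = n/2 × [2(7) + (n-1)(9)]
572 = n/2 × [14 + 9n - 9]
1144 = n × [5 + 9n]
9n² + (5)n - 1144 = 0
Discriminant: Δ = (5)² - 4(9)(-1144) = 25 + 41184 = 41209
√Δ = 203
n = [-(5) + √Δ] / (2·9) = (-5 + 203) / 18 = 198 / 18 = 11
(The negative root is discarded since n must be a positive integer.)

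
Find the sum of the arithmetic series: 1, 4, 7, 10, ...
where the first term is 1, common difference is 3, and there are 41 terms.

Sₙ = n/2 × (first + last)
Last term = a + (n-1)d = 1 + (41-1)×3 = 121
S_41 = 41/2 × (1 + 121)
S_41 = 41/2 × 122 = 2501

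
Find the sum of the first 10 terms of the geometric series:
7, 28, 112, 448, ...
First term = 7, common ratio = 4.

Sₙ = a(1 - rⁿ) / (1 - r)
S_10 = 7(1 - 4^10) / (1 - 4)
S_10 = 7(1 - 1048576) / (-3)
S_10 = 2446675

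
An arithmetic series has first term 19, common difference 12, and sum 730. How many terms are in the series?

Using S = n/2 × [2a + (n-1)d]
730 = n/2 × [2(19) + (n-1)(12)]
730 = n/2 × [38 + 12n - 12]
1460 = n × [26 + 12n]
12n² + (26)n - 1460 = 0
Discriminant: Δ = (26)² - 4(12)(-1460) = 676 + 70080 = 70756
√Δ = 266
n = [-(26) + √Δ] / (2·12) = (-26 + 266) / 24 = 240 / 24 = 10
(The negative root is discarded since n must be a positive integer.)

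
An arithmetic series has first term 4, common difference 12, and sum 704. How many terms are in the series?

Using S = n/2 × [2a + (n-1)d]
704 = n/2 × [2(4) + (n-1)(12)]
704 = n/2 × [8 + 12n - 12]
1408 = n × [-4 + 12n]
12n² + (-4)n - 1408 = 0
Discriminant: Δ = (-4)² - 4(12)(-1408) = 16 + 67584 = 67600
√Δ = 260
n = [-(-4) + √Δ] / (2·12) = (4 + 260) / 24 = 264 / 24 = 11
(The negative root is discarded since n must be a positive integer.)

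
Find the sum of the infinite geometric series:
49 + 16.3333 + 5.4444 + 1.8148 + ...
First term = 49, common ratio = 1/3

For |r| < 1, S = a / (1 - r)
S = 49 / (1 - (1/3))
S = 49 / (2/3)
S = 147/2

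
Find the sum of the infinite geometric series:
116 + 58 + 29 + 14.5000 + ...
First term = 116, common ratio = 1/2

For |r| < 1, S = a / (1 - r)
S = 116 / (1 - (1/2))
S = 116 / (1/2)
S = 232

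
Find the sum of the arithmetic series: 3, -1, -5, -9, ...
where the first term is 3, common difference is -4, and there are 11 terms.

Sₙ = n/2 × (first + last)
Last term = a + (n-1)d = 3 + (11-1)×(-4) = -37
S_11 = 11/2 × (3 + (-37))
S_11 = 11/2 × (-34) = -187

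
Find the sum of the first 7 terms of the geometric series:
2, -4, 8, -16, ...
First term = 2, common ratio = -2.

Sₙ = a(1 - rⁿ) / (1 - r)
S_7 = 2(1 - (-2)^7) / (1 - (-2))
S_7 = 2(1 - (-128)) / (3)
S_7 = 86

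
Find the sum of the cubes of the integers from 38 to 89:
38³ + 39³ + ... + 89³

Use ∑_{k=1}^{n} k³ = [n(n+1)/2]², then subtract the first 37 terms.
∑_{k=1}^{89} k³ = [89×90/2]² = 4005² = 16040025
∑_{k=1}^{37} k³ = [37×38/2]² = 703² = 494209
∑_{k=38}^{89} k³ = 16040025 - 494209 = 15545816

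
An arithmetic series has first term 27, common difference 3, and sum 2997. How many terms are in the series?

Using S = n/2 × [2a + (n-1)d]
2997 = n/2 × [2(27) + (n-1)(3)]
2997 = n/2 × [54 + 3n - 3]
5994 = n × [51 + 3n]
3n² + (51)n - 5994 = 0
Discriminant: Δ = (51)² - 4(3)(-5994) = 2601 + 71928 = 74529
√Δ = 273
n = [-(51) + √Δ] / (2·3) = (-51 + 273) / 6 = 222 / 6 = 37
(The negative root is discarded since n must be a positive integer.)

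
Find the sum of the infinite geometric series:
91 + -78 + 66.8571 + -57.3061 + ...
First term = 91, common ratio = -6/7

For |r| < 1, S = a / (1 - r)
S = 91 / (1 - (-6/7))
S = 91 / (13/7)
S = 49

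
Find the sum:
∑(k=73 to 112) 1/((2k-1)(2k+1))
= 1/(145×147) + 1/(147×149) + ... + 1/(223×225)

Partial fractions: 1/((2k-1)(2k+1)) = (1/2)[1/(2k-1) - 1/(2k+1)]
The series telescopes:
= (1/2)[1/145 - 1/225]
= 8/6525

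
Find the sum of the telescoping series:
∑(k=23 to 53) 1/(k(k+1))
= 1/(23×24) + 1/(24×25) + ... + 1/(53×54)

Partial fractions: 1/(k(k+1)) = 1/k - 1/(k+1)
The series telescopes:
= (1/23 - 1/24) + (1/24 - 1/25) + ... + (1/53 - 1/54)
= 1/23 - 1/54
= 31/1242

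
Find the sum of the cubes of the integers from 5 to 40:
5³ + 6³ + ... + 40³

Use ∑_{k=1}^{n} k³ = [n(n+1)/2]², then subtract the first 4 terms.
∑_{k=1}^{40} k³ = [40×41/2]² = 820² = 672400
∑_{k=1}^{4} k³ = [4×5/2]² = 10² = 100
∑_{k=5}^{40} k³ = 672400 - 100 = 672300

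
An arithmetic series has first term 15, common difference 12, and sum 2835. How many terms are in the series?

Using S = n/2 × [2a + (n-1)d]
2835 = n/2 × [2(15) + (n-1)(12)]
2835 = n/2 × [30 + 12n - 12]
5670 = n × [18 + 12n]
12n² + (18)n - 5670 = 0
Discriminant: Δ = (18)² - 4(12)(-5670) = 324 + 272160 = 272484
√Δ = 522
n = [-(18) + √Δ] / (2·12) = (-18 + 522) / 24 = 504 / 24 = 21
(The negative root is discarded since n must be a positive integer.)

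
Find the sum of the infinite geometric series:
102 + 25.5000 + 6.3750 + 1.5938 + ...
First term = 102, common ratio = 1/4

For |r| < 1, S = a / (1 - r)
S = 102 / (1 - (1/4))
S = 102 / (3/4)
S = 136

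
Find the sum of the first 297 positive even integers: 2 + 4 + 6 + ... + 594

Sum of first n even numbers = n(n+1)
= 297×298
= 88506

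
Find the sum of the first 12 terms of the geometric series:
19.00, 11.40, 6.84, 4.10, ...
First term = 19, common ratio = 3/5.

Sₙ = a(1 - rⁿ) / (1 - r)
S_12 = 19(1 - (3/5)^12) / (1 - (3/5))
S_12 = 19(1 - (531441/244140625)) / (2/5)
S_12 = 2314287248/48828125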